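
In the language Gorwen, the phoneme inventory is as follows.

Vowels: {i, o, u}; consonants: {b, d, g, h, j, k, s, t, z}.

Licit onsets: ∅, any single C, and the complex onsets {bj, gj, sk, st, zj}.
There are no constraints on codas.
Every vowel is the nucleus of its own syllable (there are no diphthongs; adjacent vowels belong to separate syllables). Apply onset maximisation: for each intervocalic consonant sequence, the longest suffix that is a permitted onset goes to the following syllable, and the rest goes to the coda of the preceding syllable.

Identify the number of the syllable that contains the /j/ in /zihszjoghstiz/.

Vowels present: i, o, i; each is a nucleus, giving 3 syllables.
/i…o/ gap (V1→V2): /hszj/ splits as /hs/ + /zj/ (/zj/ is the longest suffix that is a licit onset).
/o…i/ gap (V2→V3): /ghst/; trying suffixes from longest down, /st/ is the first permitted one, so coda /gh/ | onset /st/.
Putting it together: zihs.zjogh.stiz.
The /j/ is in the onset of syllable 2 (/zjogh/).

2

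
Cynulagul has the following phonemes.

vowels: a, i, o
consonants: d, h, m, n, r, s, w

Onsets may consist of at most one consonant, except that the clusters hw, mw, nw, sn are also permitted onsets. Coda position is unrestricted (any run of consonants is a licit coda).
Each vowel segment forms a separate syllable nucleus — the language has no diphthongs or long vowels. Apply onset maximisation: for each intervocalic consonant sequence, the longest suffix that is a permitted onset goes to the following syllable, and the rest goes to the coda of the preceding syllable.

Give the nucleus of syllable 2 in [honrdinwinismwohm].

The vowels are o, i, i, i, o — 5 nuclei, so 5 syllables.
The second nucleus (vowel 2 from the left) is /i/.

i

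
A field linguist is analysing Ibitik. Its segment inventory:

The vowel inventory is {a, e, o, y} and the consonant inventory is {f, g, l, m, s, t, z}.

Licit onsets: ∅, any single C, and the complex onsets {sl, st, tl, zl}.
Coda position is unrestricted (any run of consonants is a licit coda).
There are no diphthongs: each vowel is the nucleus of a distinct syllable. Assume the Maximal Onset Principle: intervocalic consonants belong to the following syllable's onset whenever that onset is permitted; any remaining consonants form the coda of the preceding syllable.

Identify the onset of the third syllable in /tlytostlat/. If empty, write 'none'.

Nuclei (vowels): y, o, a → 3 syllables.
/y…o/ gap (V1→V2): just /t/ — single C goes to the following onset.
/o…a/ gap (V2→V3): cluster /stl/ — the longest permitted-onset suffix is /tl/; onset = /tl/, preceding coda = /s/.
Putting it together: tly.tos.tlat.
Syllable 3 is /tlat/: onset /tl/, nucleus /a/, coda /t/.

tl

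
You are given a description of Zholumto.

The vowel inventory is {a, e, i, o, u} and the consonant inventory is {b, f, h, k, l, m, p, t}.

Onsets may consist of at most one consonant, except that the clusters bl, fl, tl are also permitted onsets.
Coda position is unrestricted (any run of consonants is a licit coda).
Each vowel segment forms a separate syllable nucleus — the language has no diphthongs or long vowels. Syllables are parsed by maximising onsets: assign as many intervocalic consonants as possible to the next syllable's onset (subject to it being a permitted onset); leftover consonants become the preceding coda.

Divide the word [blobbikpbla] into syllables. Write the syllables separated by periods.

Nuclei (vowels): o, i, a → 3 syllables.
/o…i/ gap (V1→V2): cluster /bb/ — the longest permitted-onset suffix is /b/; onset = /b/, preceding coda = /b/.
/i…a/ gap (V2→V3): /kpbl/ — longest licit onset from the right is /bl/, leaving /kp/ as coda.

blob.bikp.bla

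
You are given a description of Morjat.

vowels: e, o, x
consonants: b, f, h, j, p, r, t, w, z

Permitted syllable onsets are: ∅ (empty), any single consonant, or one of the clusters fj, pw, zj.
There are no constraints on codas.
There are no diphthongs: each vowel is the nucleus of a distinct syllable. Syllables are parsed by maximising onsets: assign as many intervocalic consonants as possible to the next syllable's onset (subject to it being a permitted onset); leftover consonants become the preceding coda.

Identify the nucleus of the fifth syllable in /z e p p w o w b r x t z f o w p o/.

o

Vowels present: e, o, x, o, o; each is a nucleus, giving 5 syllables.
The fifth nucleus (vowel 5 from the left) is /o/.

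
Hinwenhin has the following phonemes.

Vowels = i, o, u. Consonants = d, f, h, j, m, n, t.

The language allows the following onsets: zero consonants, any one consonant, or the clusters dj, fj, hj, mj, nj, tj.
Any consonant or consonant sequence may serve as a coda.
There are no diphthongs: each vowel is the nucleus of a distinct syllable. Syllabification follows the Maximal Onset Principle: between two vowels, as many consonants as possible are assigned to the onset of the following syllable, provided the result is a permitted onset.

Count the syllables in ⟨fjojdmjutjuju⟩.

4

The vowels are o, u, u, u — 4 nuclei, so 4 syllables.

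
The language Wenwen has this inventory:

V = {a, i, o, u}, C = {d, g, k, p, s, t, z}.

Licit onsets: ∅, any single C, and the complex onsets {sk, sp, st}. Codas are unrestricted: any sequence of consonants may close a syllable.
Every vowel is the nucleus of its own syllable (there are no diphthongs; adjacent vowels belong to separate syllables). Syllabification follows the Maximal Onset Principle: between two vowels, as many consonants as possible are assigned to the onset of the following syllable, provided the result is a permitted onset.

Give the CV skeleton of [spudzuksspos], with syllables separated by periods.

Vowels present: u, u, o; each is a nucleus, giving 3 syllables.
V1 /u/ – V2 /u/: /dz/; trying suffixes from longest down, /z/ is the first permitted one, so coda /d/ | onset /z/.
V2 /u/ – V3 /o/: cluster /kssp/ — the longest permitted-onset suffix is /sp/; onset = /sp/, preceding coda = /ks/.
So the parse is spud.zuks.spos.
Mapping each syllable to C/V: /spud/ → CCVC, /zuks/ → CVCC, /spos/ → CCVC.

CCVC.CVCC.CCVC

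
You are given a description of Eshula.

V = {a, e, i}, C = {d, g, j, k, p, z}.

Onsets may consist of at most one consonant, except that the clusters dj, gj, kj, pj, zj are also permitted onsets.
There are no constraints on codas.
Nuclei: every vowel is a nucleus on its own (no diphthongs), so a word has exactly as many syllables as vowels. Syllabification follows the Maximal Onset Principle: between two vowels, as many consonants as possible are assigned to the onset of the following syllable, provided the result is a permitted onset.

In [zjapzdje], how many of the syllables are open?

Nuclei (vowels): a, e → 2 syllables.
σ1/σ2 boundary: /pzdj/ splits as /pz/ + /dj/ (/dj/ is the longest suffix that is a licit onset).
So the parse is zjapz.dje.
Classifying each syllable: /zjapz/ (closed), /dje/ (open).
Open syllables: 1.

1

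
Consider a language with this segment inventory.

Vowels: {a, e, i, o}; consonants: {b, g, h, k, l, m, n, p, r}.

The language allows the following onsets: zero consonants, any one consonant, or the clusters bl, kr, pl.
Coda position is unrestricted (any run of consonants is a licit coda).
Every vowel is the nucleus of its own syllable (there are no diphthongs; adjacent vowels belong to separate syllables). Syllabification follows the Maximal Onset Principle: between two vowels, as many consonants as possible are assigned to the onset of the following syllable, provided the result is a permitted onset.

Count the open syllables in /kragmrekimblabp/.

1

Nuclei (vowels): a, e, i, a → 4 syllables.
Between /a/ (V1) and /e/ (V2): /gmr/; trying suffixes from longest down, /r/ is the first permitted one, so coda /gm/ | onset /r/.
Between /e/ (V2) and /i/ (V3): /k/ → onset of the next syllable (single consonants are always licit onsets).
Between /i/ (V3) and /a/ (V4): /mbl/ — longest licit onset from the right is /bl/, leaving /m/ as coda.
Putting it together: kragm.re.kim.blabp.
Classifying each syllable: /kragm/ (closed), /re/ (open), /kim/ (closed), /blabp/ (closed).
Open syllables: 1.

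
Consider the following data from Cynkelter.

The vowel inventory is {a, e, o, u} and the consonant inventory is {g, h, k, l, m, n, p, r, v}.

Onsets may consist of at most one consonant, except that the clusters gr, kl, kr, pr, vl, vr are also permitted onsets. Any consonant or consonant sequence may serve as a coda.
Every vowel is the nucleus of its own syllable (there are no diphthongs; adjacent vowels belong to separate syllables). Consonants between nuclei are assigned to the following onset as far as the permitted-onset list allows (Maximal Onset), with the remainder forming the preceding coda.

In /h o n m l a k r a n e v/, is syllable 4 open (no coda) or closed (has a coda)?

The vowels are o, a, a, e — 4 nuclei, so 4 syllables.
V1 /o/ – V2 /a/: /nml/ — longest licit onset from the right is /l/, leaving /nm/ as coda.
V2 /a/ – V3 /a/: /kr/ is a licit onset in full, so it all attaches to the next syllable.
V3 /a/ – V4 /e/: /n/ is a single consonant, so it becomes the next onset.
So the parse is honm.la.kra.nev.
Syllable 4 is /nev/ with coda /v/, so it is closed.

closed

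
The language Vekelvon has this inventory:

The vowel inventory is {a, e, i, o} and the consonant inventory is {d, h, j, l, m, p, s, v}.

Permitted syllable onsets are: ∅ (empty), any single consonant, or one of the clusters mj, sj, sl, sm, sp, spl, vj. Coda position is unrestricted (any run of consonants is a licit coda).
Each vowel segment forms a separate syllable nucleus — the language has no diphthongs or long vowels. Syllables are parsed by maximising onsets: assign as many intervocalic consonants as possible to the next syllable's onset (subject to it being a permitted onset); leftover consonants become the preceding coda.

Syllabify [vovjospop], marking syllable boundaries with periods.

Nuclei (vowels): o, o, o → 3 syllables.
Between /o/ (V1) and /o/ (V2): /vj/ — entire cluster is a permitted onset → onset /vj/, coda ∅.
Between /o/ (V2) and /o/ (V3): cluster /sp/ — /sp/ is itself a permitted onset, so the whole cluster goes right; preceding coda = ∅.

vo.vjo.spop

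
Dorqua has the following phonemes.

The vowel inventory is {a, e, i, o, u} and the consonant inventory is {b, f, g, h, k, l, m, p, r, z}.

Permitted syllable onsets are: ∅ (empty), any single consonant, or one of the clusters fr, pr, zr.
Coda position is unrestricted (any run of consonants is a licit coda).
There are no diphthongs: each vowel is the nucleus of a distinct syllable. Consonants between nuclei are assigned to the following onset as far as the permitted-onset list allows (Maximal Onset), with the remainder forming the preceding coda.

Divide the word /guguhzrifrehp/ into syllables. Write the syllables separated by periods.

gu.guh.zri.frehp

Vowels present: u, u, i, e; each is a nucleus, giving 4 syllables.
Between /u/ (V1) and /u/ (V2): /g/ is a single consonant, so it becomes the next onset.
Between /u/ (V2) and /i/ (V3): /hzr/ splits as /h/ + /zr/ (/zr/ is the longest suffix that is a licit onset).
Between /i/ (V3) and /e/ (V4): /fr/ — entire cluster is a permitted onset → onset /fr/, coda ∅.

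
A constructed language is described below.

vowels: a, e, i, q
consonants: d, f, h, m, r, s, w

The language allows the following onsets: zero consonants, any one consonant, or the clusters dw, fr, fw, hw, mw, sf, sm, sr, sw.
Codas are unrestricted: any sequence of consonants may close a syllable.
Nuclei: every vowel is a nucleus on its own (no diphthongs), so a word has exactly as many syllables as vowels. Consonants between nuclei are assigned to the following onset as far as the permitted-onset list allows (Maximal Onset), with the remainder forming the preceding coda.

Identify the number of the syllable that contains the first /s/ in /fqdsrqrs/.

2

Vowels present: q, q; each is a nucleus, giving 2 syllables.
σ1/σ2 boundary: /dsr/; trying suffixes from longest down, /sr/ is the first permitted one, so coda /d/ | onset /sr/.
So the parse is fqd.srqrs.
The first /s/ is in the onset of syllable 2 (/srqrs/).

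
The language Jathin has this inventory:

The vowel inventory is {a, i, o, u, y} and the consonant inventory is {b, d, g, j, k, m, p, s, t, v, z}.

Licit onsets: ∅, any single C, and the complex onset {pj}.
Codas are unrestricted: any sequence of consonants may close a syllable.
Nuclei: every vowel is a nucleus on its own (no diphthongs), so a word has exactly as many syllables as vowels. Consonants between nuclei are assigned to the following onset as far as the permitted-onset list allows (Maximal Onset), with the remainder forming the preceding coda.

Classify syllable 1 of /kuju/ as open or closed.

open

Vowels present: u, u; each is a nucleus, giving 2 syllables.
Between /u/ (V1) and /u/ (V2): just /j/ — single C goes to the following onset.
Result: ku.ju.
Syllable 1 is /ku/; it ends in its nucleus with no coda, so it is open.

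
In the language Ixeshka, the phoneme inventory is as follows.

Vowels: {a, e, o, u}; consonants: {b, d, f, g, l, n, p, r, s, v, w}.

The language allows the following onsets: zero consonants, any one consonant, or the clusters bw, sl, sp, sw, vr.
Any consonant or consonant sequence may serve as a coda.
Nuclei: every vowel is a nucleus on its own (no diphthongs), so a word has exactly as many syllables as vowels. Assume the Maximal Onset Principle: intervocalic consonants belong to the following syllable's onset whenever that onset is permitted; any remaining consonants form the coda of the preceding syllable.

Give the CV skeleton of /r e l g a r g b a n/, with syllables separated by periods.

Vowels present: e, a, a; each is a nucleus, giving 3 syllables.
σ1/σ2 boundary: /lg/ splits as /l/ + /g/ (/g/ is the longest suffix that is a licit onset).
σ2/σ3 boundary: /rgb/ splits as /rg/ + /b/ (/b/ is the longest suffix that is a licit onset).
So the parse is rel.garg.ban.
Mapping each syllable to C/V: /rel/ → CVC, /garg/ → CVCC, /ban/ → CVC.

CVC.CVCC.CVC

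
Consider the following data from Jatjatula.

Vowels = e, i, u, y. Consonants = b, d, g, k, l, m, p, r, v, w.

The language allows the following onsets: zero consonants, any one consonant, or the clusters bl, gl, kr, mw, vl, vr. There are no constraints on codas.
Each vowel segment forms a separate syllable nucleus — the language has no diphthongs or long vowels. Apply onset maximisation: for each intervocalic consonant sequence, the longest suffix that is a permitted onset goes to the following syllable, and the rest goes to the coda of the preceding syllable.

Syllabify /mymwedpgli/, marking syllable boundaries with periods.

The vowels are y, e, i — 3 nuclei, so 3 syllables.
σ1/σ2 boundary: /mw/ is a licit onset in full, so it all attaches to the next syllable.
σ2/σ3 boundary: /dpgl/ — longest licit onset from the right is /gl/, leaving /dp/ as coda.

my.mwedp.gli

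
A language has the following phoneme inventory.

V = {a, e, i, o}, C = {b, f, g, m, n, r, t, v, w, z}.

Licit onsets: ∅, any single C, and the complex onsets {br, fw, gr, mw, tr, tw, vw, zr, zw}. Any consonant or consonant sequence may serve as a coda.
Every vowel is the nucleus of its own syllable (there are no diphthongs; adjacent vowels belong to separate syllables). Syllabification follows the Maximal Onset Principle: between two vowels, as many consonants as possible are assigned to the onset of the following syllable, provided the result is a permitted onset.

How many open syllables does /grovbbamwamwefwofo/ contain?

5

Nuclei (vowels): o, a, a, e, o, o → 6 syllables.
V1 /o/ – V2 /a/: /vbb/ — longest licit onset from the right is /b/, leaving /vb/ as coda.
V2 /a/ – V3 /a/: /mw/ — entire cluster is a permitted onset → onset /mw/, coda ∅.
V3 /a/ – V4 /e/: /mw/ is a licit onset in full, so it all attaches to the next syllable.
V4 /e/ – V5 /o/: /fw/ — entire cluster is a permitted onset → onset /fw/, coda ∅.
V5 /o/ – V6 /o/: just /f/ — single C goes to the following onset.
Syllabification: grovb.ba.mwa.mwe.fwo.fo.
Classifying each syllable: /grovb/ (closed), /ba/ (open), /mwa/ (open), /mwe/ (open), /fwo/ (open), /fo/ (open).
Open syllables: 5.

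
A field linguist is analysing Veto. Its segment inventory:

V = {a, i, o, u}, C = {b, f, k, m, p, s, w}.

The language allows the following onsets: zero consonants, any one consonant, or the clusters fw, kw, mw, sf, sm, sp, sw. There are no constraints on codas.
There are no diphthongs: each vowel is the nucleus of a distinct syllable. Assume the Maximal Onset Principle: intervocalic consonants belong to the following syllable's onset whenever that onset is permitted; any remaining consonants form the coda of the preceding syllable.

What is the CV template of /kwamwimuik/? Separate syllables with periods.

Vowels present: a, i, u, i; each is a nucleus, giving 4 syllables.
Between /a/ (V1) and /i/ (V2): /mw/ is a licit onset in full, so it all attaches to the next syllable.
Between /i/ (V2) and /u/ (V3): /m/ is a single consonant, so it becomes the next onset.
Between /u/ (V3) and /i/ (V4): no consonants, so the boundary falls immediately after /u/.
Syllabification: kwa.mwi.mu.ik.
Mapping each syllable to C/V: /kwa/ → CCV, /mwi/ → CCV, /mu/ → CV, /ik/ → VC.

CCV.CCV.CV.VC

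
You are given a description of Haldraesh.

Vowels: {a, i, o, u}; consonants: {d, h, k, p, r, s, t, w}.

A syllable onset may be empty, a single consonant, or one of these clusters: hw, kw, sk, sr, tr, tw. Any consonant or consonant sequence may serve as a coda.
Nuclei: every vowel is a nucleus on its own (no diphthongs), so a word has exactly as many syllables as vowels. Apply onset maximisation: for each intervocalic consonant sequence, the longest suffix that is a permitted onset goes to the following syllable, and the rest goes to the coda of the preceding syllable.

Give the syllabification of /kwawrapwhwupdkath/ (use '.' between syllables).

Nuclei (vowels): a, a, u, a → 4 syllables.
Between /a/ (V1) and /a/ (V2): /wr/ — longest licit onset from the right is /r/, leaving /w/ as coda.
Between /a/ (V2) and /u/ (V3): /pwhw/ splits as /pw/ + /hw/ (/hw/ is the longest suffix that is a licit onset).
Between /u/ (V3) and /a/ (V4): /pdk/ splits as /pd/ + /k/ (/k/ is the longest suffix that is a licit onset).

kwaw.rapw.hwupd.kath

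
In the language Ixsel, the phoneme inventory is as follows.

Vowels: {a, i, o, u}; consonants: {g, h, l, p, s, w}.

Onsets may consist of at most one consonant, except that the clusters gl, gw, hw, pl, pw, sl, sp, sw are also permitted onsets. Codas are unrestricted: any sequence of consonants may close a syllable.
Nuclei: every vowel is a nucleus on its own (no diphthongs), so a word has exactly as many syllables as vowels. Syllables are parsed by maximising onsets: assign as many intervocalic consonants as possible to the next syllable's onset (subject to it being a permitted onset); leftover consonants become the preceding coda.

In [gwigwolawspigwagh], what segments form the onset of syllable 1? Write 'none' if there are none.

gw

Nuclei (vowels): i, o, a, i, a → 5 syllables.
V1 /i/ – V2 /o/: /gw/ — entire cluster is a permitted onset → onset /gw/, coda ∅.
V2 /o/ – V3 /a/: /l/ → onset of the next syllable (single consonants are always licit onsets).
V3 /a/ – V4 /i/: cluster /wsp/ — the longest permitted-onset suffix is /sp/; onset = /sp/, preceding coda = /w/.
V4 /i/ – V5 /a/: cluster /gw/ — /gw/ is itself a permitted onset, so the whole cluster goes right; preceding coda = ∅.
Putting it together: gwi.gwo.law.spi.gwagh.
Syllable 1 is /gwi/: onset /gw/, nucleus /i/, coda ∅.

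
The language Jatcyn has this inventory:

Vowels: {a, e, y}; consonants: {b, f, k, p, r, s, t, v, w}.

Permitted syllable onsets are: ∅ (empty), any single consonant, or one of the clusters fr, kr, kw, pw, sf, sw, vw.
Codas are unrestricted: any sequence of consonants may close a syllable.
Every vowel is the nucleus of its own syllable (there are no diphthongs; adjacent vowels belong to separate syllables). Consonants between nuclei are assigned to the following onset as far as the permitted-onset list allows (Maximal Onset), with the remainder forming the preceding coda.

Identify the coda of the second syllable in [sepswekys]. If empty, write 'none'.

none

The vowels are e, e, y — 3 nuclei, so 3 syllables.
Between /e/ (V1) and /e/ (V2): cluster /psw/ — the longest permitted-onset suffix is /sw/; onset = /sw/, preceding coda = /p/.
Between /e/ (V2) and /y/ (V3): /k/ is a single consonant, so it becomes the next onset.
Syllabification: sep.swe.kys.
Syllable 2 is /swe/: onset /sw/, nucleus /e/, coda ∅.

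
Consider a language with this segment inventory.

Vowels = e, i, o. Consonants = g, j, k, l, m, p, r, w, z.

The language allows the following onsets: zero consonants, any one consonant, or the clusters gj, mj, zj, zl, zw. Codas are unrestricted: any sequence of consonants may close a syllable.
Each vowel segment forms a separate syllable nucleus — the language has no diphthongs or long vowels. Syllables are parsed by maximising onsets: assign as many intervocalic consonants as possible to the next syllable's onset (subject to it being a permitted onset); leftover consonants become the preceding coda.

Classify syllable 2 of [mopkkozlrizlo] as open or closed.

closed

Nuclei (vowels): o, o, i, o → 4 syllables.
/o…o/ gap (V1→V2): /pkk/ splits as /pk/ + /k/ (/k/ is the longest suffix that is a licit onset).
/o…i/ gap (V2→V3): /zlr/ splits as /zl/ + /r/ (/r/ is the longest suffix that is a licit onset).
/i…o/ gap (V3→V4): cluster /zl/ — /zl/ is itself a permitted onset, so the whole cluster goes right; preceding coda = ∅.
So the parse is mopk.kozl.ri.zlo.
Syllable 2 is /kozl/ with coda /zl/, so it is closed.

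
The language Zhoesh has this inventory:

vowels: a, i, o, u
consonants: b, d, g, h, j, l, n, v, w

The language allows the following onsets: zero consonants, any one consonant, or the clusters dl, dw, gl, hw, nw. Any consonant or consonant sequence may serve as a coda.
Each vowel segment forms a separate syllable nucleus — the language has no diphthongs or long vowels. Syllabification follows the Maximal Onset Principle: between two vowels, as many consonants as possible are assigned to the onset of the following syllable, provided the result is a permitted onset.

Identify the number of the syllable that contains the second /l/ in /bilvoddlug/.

The vowels are i, o, u — 3 nuclei, so 3 syllables.
V1 /i/ – V2 /o/: /lv/ splits as /l/ + /v/ (/v/ is the longest suffix that is a licit onset).
V2 /o/ – V3 /u/: /ddl/ splits as /d/ + /dl/ (/dl/ is the longest suffix that is a licit onset).
Syllabification: bil.vod.dlug.
The second /l/ is in the onset of syllable 3 (/dlug/).

3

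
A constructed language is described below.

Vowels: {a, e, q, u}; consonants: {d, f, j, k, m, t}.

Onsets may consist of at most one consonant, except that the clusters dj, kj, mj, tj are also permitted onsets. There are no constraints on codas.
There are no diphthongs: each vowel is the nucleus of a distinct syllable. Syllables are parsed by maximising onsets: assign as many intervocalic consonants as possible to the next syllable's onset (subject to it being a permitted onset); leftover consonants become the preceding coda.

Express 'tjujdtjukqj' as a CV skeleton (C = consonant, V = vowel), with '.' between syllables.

CCVCC.CCV.CVC

Vowels present: u, u, q; each is a nucleus, giving 3 syllables.
V1 /u/ – V2 /u/: /jdtj/ — longest licit onset from the right is /tj/, leaving /jd/ as coda.
V2 /u/ – V3 /q/: /k/ → onset of the next syllable (single consonants are always licit onsets).
So the parse is tjujd.tju.kqj.
Mapping each syllable to C/V: /tjujd/ → CCVCC, /tju/ → CCV, /kqj/ → CVC.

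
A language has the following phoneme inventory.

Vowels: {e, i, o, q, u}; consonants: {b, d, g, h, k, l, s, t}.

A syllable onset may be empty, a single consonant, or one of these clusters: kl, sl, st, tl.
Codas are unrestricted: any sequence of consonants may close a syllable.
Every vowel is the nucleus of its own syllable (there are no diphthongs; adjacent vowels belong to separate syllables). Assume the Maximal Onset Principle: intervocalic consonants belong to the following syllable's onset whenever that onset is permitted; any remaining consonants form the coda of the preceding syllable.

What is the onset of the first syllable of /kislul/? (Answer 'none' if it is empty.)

Nuclei (vowels): i, u → 2 syllables.
V1 /i/ – V2 /u/: /sl/ — entire cluster is a permitted onset → onset /sl/, coda ∅.
Syllabification: ki.slul.
Syllable 1 is /ki/: onset /k/, nucleus /i/, coda ∅.

k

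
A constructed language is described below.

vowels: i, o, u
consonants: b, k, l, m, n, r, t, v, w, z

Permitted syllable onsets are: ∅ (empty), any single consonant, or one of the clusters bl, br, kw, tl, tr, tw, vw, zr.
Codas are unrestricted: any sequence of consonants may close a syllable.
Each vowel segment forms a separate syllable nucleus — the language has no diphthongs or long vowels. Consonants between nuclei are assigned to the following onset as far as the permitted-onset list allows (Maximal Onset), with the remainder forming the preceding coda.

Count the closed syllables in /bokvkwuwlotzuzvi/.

4

The vowels are o, u, o, u, i — 5 nuclei, so 5 syllables.
/o…u/ gap (V1→V2): /kvkw/ — longest licit onset from the right is /kw/, leaving /kv/ as coda.
/u…o/ gap (V2→V3): /wl/; trying suffixes from longest down, /l/ is the first permitted one, so coda /w/ | onset /l/.
/o…u/ gap (V3→V4): cluster /tz/ — the longest permitted-onset suffix is /z/; onset = /z/, preceding coda = /t/.
/u…i/ gap (V4→V5): /zv/ — longest licit onset from the right is /v/, leaving /z/ as coda.
Syllabification: bokv.kwuw.lot.zuz.vi.
Classifying each syllable: /bokv/ (closed), /kwuw/ (closed), /lot/ (closed), /zuz/ (closed), /vi/ (open).
Closed syllables: 4.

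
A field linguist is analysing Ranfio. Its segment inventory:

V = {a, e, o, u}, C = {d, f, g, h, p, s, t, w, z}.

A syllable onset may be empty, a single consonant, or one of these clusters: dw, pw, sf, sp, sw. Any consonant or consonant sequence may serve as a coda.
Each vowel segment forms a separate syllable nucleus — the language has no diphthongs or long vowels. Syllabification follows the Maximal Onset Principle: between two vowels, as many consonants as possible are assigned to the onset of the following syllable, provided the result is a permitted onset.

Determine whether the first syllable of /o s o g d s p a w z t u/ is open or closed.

open

Nuclei (vowels): o, o, a, u → 4 syllables.
σ1/σ2 boundary: /s/ is a single consonant, so it becomes the next onset.
σ2/σ3 boundary: /gdsp/ splits as /gd/ + /sp/ (/sp/ is the longest suffix that is a licit onset).
σ3/σ4 boundary: cluster /wzt/ — the longest permitted-onset suffix is /t/; onset = /t/, preceding coda = /wz/.
Syllabification: o.sogd.spawz.tu.
Syllable 1 is /o/; it ends in its nucleus with no coda, so it is open.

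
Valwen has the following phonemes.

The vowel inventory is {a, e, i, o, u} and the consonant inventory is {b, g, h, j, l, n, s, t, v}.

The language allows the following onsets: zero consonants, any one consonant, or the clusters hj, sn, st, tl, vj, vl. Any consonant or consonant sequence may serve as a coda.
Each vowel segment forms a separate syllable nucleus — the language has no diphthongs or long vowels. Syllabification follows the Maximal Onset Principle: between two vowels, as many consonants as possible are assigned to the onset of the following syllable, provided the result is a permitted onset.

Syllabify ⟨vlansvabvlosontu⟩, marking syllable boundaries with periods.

Nuclei (vowels): a, a, o, o, u → 5 syllables.
Between /a/ (V1) and /a/ (V2): cluster /nsv/ — the longest permitted-onset suffix is /v/; onset = /v/, preceding coda = /ns/.
Between /a/ (V2) and /o/ (V3): /bvl/ splits as /b/ + /vl/ (/vl/ is the longest suffix that is a licit onset).
Between /o/ (V3) and /o/ (V4): just /s/ — single C goes to the following onset.
Between /o/ (V4) and /u/ (V5): /nt/ — longest licit onset from the right is /t/, leaving /n/ as coda.

vlans.vab.vlo.son.tu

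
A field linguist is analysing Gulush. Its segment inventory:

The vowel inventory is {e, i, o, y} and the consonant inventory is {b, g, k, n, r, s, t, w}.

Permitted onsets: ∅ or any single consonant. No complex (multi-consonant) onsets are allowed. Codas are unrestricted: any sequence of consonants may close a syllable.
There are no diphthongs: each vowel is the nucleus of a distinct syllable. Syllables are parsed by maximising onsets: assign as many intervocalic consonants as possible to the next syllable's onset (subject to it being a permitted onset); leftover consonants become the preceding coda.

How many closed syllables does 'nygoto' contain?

0

The vowels are y, o, o — 3 nuclei, so 3 syllables.
/y…o/ gap (V1→V2): /g/ is a single consonant, so it becomes the next onset.
/o…o/ gap (V2→V3): /t/ → onset of the next syllable (single consonants are always licit onsets).
Result: ny.go.to.
Classifying each syllable: /ny/ (open), /go/ (open), /to/ (open).
Closed syllables: 0.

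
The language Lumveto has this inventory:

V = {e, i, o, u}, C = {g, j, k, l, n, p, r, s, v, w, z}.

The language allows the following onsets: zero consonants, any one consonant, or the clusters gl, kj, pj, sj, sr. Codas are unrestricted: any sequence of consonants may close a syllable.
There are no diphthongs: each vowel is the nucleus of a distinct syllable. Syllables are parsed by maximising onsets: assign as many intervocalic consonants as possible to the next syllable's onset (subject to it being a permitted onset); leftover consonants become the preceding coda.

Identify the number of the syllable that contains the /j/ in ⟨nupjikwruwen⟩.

Vowels present: u, i, u, e; each is a nucleus, giving 4 syllables.
Between /u/ (V1) and /i/ (V2): /pj/ — entire cluster is a permitted onset → onset /pj/, coda ∅.
Between /i/ (V2) and /u/ (V3): cluster /kwr/ — the longest permitted-onset suffix is /r/; onset = /r/, preceding coda = /kw/.
Between /u/ (V3) and /e/ (V4): just /w/ — single C goes to the following onset.
Putting it together: nu.pjikw.ru.wen.
The /j/ is in the onset of syllable 2 (/pjikw/).

2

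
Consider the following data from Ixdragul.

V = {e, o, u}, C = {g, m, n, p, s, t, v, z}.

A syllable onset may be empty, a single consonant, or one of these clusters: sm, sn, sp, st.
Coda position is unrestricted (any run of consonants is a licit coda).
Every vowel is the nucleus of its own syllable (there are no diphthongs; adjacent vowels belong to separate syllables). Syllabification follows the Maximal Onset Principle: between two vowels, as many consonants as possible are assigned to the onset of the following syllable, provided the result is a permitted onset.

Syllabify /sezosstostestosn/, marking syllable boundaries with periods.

se.zos.sto.ste.stosn

Nuclei (vowels): e, o, o, e, o → 5 syllables.
σ1/σ2 boundary: /z/ → onset of the next syllable (single consonants are always licit onsets).
σ2/σ3 boundary: cluster /sst/ — the longest permitted-onset suffix is /st/; onset = /st/, preceding coda = /s/.
σ3/σ4 boundary: cluster /st/ — /st/ is itself a permitted onset, so the whole cluster goes right; preceding coda = ∅.
σ4/σ5 boundary: /st/ — entire cluster is a permitted onset → onset /st/, coda ∅.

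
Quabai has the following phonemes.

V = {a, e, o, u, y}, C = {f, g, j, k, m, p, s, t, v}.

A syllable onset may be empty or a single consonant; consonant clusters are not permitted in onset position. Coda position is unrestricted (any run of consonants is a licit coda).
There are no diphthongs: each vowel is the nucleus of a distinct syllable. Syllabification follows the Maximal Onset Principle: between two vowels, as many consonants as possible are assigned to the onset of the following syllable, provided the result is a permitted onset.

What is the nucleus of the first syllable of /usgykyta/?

Vowels present: u, y, y, a; each is a nucleus, giving 4 syllables.
The first nucleus (vowel 1 from the left) is /u/.

u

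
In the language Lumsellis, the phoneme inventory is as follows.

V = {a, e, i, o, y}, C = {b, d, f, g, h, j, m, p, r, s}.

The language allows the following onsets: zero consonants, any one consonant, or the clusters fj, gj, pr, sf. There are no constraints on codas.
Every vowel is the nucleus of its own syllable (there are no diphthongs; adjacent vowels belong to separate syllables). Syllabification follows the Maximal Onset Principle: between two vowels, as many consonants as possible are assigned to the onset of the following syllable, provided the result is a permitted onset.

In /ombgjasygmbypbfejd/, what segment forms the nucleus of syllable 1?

The vowels are o, a, y, y, e — 5 nuclei, so 5 syllables.
The first nucleus (vowel 1 from the left) is /o/.

o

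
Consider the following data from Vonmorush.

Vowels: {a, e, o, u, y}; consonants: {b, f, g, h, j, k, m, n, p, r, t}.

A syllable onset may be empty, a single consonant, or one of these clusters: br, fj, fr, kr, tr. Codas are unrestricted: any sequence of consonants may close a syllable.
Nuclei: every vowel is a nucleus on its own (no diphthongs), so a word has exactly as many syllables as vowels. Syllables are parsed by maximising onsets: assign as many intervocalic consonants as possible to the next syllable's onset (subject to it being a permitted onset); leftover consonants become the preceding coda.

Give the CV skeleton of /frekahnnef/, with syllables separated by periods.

The vowels are e, a, e — 3 nuclei, so 3 syllables.
Between /e/ (V1) and /a/ (V2): just /k/ — single C goes to the following onset.
Between /a/ (V2) and /e/ (V3): /hnn/ splits as /hn/ + /n/ (/n/ is the longest suffix that is a licit onset).
Result: fre.kahn.nef.
Mapping each syllable to C/V: /fre/ → CCV, /kahn/ → CVCC, /nef/ → CVC.

CCV.CVCC.CVC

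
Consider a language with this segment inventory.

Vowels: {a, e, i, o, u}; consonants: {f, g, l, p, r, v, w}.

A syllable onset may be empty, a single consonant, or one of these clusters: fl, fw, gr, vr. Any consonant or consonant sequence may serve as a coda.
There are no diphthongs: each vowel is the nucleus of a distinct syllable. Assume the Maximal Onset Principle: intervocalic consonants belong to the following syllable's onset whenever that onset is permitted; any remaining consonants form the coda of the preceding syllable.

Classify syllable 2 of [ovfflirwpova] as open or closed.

closed

Nuclei (vowels): o, i, o, a → 4 syllables.
/o…i/ gap (V1→V2): cluster /vffl/ — the longest permitted-onset suffix is /fl/; onset = /fl/, preceding coda = /vf/.
/i…o/ gap (V2→V3): /rwp/ — longest licit onset from the right is /p/, leaving /rw/ as coda.
/o…a/ gap (V3→V4): /v/ → onset of the next syllable (single consonants are always licit onsets).
Result: ovf.flirw.po.va.
Syllable 2 is /flirw/ with coda /rw/, so it is closed.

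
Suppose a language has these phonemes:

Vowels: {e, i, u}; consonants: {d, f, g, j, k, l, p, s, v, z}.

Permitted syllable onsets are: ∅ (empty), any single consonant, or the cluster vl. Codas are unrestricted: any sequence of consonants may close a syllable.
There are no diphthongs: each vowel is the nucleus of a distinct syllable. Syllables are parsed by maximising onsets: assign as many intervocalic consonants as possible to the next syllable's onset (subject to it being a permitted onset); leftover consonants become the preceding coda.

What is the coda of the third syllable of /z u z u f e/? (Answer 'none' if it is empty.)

Nuclei (vowels): u, u, e → 3 syllables.
/u…u/ gap (V1→V2): /z/ → onset of the next syllable (single consonants are always licit onsets).
/u…e/ gap (V2→V3): just /f/ — single C goes to the following onset.
So the parse is zu.zu.fe.
Syllable 3 is /fe/: onset /f/, nucleus /e/, coda ∅.

none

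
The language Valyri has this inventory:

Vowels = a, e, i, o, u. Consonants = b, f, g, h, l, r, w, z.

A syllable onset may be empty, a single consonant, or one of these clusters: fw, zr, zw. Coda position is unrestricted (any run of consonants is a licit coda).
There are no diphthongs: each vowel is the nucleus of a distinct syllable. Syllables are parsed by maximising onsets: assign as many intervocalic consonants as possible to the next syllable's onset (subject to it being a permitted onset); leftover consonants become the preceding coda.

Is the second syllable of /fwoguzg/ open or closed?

closed

The vowels are o, u — 2 nuclei, so 2 syllables.
Between /o/ (V1) and /u/ (V2): /g/ is a single consonant, so it becomes the next onset.
Result: fwo.guzg.
Syllable 2 is /guzg/ with coda /zg/, so it is closed.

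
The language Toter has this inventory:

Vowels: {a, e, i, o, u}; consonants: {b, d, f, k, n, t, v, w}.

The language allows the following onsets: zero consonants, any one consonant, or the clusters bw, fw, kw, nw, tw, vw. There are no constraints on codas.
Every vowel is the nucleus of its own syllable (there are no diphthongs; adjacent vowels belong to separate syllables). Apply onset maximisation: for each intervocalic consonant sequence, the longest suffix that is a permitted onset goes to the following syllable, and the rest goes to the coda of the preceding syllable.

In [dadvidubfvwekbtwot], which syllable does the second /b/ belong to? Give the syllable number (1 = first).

Vowels present: a, i, u, e, o; each is a nucleus, giving 5 syllables.
σ1/σ2 boundary: /dv/; trying suffixes from longest down, /v/ is the first permitted one, so coda /d/ | onset /v/.
σ2/σ3 boundary: /d/ → onset of the next syllable (single consonants are always licit onsets).
σ3/σ4 boundary: /bfvw/; trying suffixes from longest down, /vw/ is the first permitted one, so coda /bf/ | onset /vw/.
σ4/σ5 boundary: cluster /kbtw/ — the longest permitted-onset suffix is /tw/; onset = /tw/, preceding coda = /kb/.
Syllabification: dad.vi.dubf.vwekb.twot.
The second /b/ is in the coda of syllable 4 (/vwekb/).

4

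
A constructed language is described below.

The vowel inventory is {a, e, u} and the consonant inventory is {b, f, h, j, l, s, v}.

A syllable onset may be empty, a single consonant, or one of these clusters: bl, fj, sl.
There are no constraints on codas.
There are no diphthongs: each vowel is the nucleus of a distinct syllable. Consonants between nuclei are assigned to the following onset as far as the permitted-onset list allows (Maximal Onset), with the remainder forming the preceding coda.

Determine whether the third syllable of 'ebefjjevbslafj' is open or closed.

closed

The vowels are e, e, e, a — 4 nuclei, so 4 syllables.
σ1/σ2 boundary: /b/ → onset of the next syllable (single consonants are always licit onsets).
σ2/σ3 boundary: /fjj/; trying suffixes from longest down, /j/ is the first permitted one, so coda /fj/ | onset /j/.
σ3/σ4 boundary: /vbsl/ — longest licit onset from the right is /sl/, leaving /vb/ as coda.
So the parse is e.befj.jevb.slafj.
Syllable 3 is /jevb/ with coda /vb/, so it is closed.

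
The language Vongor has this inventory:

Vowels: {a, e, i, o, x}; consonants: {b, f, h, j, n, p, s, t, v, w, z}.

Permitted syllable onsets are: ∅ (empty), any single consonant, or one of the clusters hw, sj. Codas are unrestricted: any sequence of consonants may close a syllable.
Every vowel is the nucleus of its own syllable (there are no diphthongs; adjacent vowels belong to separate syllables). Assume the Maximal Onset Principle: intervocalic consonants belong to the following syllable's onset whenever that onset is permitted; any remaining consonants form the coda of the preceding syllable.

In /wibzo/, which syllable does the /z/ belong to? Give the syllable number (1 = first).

2

Vowels present: i, o; each is a nucleus, giving 2 syllables.
Between /i/ (V1) and /o/ (V2): /bz/ splits as /b/ + /z/ (/z/ is the longest suffix that is a licit onset).
Syllabification: wib.zo.
The /z/ is in the onset of syllable 2 (/zo/).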